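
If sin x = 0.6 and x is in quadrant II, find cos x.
cos x = -0.8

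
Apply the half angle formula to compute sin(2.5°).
sin(2.5°) = √((1 - cos 5°)/2) = 0.04362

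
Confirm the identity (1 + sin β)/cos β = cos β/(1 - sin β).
LHS = (1 + sin β)(1 - sin β) / (cos β(1 - sin β)) = (1 - sin²β) / (cos β(1 - sin β)) = cos²β / (cos β(1 - sin β)) = cos β/(1 - sin β) = RHS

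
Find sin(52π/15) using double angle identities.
sin(52π/15) = 2 sin 26π/15 cos 26π/15 = -0.9945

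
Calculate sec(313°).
sec(313°) = 1.466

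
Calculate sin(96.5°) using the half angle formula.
sin(96.5°) = √((1 - cos 193°)/2) = 0.9936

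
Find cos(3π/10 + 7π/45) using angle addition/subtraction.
cos(3π/10 + 7π/45) = cos 3π/10 cos 7π/45 - sin 3π/10 sin 7π/45 = 0.1392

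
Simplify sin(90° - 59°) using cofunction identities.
sin(90° - 59°) = cos(59°)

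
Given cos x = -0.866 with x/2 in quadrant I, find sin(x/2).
sin(x/2) = ±√((1 - cos x)/2); positive since x/2 ∈ QI, so sin(x/2) = 0.9659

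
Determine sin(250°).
sin(250°) = -0.9397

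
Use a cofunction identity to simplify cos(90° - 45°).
cos(90° - 45°) = sin(45°)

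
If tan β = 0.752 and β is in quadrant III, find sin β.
sin β = -0.601 (using tan²β + 1 = sec²β)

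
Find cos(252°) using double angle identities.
cos(252°) = cos²126° - sin²126° = -0.309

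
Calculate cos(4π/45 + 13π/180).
cos(4π/45 + 13π/180) = cos 4π/45 cos 13π/180 - sin 4π/45 sin 13π/180 = 0.8746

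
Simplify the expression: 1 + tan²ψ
1 + tan²ψ = sec²ψ (using Pythagorean identity)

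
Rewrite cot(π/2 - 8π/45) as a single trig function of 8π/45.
cot(π/2 - 8π/45) = tan(8π/45)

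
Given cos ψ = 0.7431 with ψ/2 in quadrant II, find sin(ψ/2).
sin(ψ/2) = ±√((1 - cos ψ)/2); positive since ψ/2 ∈ QII, so sin(ψ/2) = 0.3584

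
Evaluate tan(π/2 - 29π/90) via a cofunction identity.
tan(π/2 - 29π/90) = cot(29π/90) = 0.6249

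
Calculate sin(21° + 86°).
sin(21° + 86°) = sin 21° cos 86° + cos 21° sin 86° = 0.9563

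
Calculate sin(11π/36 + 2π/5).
sin(11π/36 + 2π/5) = sin 11π/36 cos 2π/5 + cos 11π/36 sin 2π/5 = 0.7986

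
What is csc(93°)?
csc(93°) = 1.001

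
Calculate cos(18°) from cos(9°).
cos(18°) = cos²9° - sin²9° = 0.9511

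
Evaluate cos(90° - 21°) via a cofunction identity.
cos(90° - 21°) = sin(21°) = 0.3584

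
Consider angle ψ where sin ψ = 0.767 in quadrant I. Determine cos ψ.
cos ψ = √(1 - sin²ψ) = 0.6416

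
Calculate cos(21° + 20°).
cos(21° + 20°) = cos 21° cos 20° - sin 21° sin 20° = 0.7547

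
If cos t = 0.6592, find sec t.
sec t = 1/cos t = 1.517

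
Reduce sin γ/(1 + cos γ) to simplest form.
sin γ/(1 + cos γ) = tan(γ/2) (using Half angle)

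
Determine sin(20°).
sin(20°) = 0.342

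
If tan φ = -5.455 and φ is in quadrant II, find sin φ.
sin φ = 0.9836 (using tan²φ + 1 = sec²φ)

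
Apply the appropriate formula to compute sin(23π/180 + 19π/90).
sin(23π/180 + 19π/90) = sin 23π/180 cos 19π/90 + cos 23π/180 sin 19π/90 = 0.8746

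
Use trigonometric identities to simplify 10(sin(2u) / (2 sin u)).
10(sin(2u) / (2 sin u)) = 10(cos u) (using Double angle)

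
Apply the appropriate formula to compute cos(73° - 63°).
cos(73° - 63°) = cos 73° cos 63° + sin 73° sin 63° = 0.9848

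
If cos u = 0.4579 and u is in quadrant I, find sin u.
sin u = 0.889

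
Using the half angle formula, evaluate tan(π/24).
tan(π/24) = sin π/12 / (1 + cos π/12) = 0.1317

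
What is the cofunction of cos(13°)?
cos(13°) = sin(90° - 13°) = sin(77°)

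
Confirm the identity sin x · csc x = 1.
LHS = sin x · (1/sin x) = 1 = RHS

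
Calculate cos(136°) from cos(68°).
cos(136°) = 1 - 2sin²68° = -0.7193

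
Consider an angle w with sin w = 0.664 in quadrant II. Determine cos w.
cos w = ±√(1 - sin²w) = -0.7477 (negative in QII)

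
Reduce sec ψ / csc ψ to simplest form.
sec ψ / csc ψ = tan ψ (using Reciprocal identities)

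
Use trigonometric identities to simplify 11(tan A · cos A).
11(tan A · cos A) = 11(sin A) (using Quotient identity)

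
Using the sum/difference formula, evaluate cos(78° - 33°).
cos(78° - 33°) = cos 78° cos 33° + sin 78° sin 33° = √2/2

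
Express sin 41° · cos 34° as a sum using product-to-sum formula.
sin 41° cos 34° = (1/2)[sin(41°+34°) + sin(41°-34°)]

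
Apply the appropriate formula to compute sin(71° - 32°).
sin(71° - 32°) = sin 71° cos 32° - cos 71° sin 32° = 0.6293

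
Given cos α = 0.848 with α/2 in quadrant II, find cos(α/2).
cos(α/2) = ±√((1 + cos α)/2); negative since α/2 ∈ QII, so cos(α/2) = -0.9612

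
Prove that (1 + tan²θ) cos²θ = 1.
LHS = sec²θ · cos²θ = (1/cos²θ) · cos²θ = 1 = RHS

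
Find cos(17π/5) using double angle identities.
cos(17π/5) = 1 - 2sin²17π/10 = -0.309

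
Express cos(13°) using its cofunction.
cos(13°) = sin(90° - 13°) = sin(77°)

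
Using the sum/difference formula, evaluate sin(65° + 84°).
sin(65° + 84°) = sin 65° cos 84° + cos 65° sin 84° = 0.515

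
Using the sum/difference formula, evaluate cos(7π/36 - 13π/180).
cos(7π/36 - 13π/180) = cos 7π/36 cos 13π/180 + sin 7π/36 sin 13π/180 = 0.9272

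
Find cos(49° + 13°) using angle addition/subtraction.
cos(49° + 13°) = cos 49° cos 13° - sin 49° sin 13° = 0.4695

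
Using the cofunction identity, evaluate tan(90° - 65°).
tan(90° - 65°) = cot(65°) = 0.4663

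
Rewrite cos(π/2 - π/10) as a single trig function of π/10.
cos(π/2 - π/10) = sin(π/10)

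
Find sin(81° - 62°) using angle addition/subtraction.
sin(81° - 62°) = sin 81° cos 62° - cos 81° sin 62° = 0.3256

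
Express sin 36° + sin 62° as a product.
sin 36° + sin 62° = 2 sin(49°) cos(-13°)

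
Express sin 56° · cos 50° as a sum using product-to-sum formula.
sin 56° cos 50° = (1/2)[sin(56°+50°) + sin(56°-50°)]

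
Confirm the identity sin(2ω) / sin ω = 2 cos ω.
LHS = 2 sin ω cos ω / sin ω = 2 cos ω = RHS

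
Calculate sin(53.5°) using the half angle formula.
sin(53.5°) = √((1 - cos 107°)/2) = 0.8039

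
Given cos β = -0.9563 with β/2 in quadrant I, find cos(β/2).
cos(β/2) = ±√((1 + cos β)/2); positive since β/2 ∈ QI, so cos(β/2) = 0.1478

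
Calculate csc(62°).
csc(62°) = 1.133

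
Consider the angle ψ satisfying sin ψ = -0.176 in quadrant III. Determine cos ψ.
cos ψ = ±√(1 - sin²ψ) = -0.9844 (negative in QIII)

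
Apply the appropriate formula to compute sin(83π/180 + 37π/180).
sin(83π/180 + 37π/180) = sin 83π/180 cos 37π/180 + cos 83π/180 sin 37π/180 = √3/2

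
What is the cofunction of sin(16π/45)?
sin(16π/45) = cos(π/2 - 16π/45) = cos(13π/90)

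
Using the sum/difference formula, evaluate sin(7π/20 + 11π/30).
sin(7π/20 + 11π/30) = sin 7π/20 cos 11π/30 + cos 7π/20 sin 11π/30 = 0.7771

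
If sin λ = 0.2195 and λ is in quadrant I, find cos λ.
cos λ = 0.9756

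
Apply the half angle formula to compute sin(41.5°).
sin(41.5°) = √((1 - cos 83°)/2) = 0.6626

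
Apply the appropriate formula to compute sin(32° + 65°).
sin(32° + 65°) = sin 32° cos 65° + cos 32° sin 65° = 0.9925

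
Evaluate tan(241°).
tan(241°) = 1.804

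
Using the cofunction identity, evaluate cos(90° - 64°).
cos(90° - 64°) = sin(64°) = 0.8988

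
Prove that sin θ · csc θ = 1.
LHS = sin θ · (1/sin θ) = 1 = RHS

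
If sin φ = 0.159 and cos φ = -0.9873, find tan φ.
tan φ = sin φ / cos φ = -0.161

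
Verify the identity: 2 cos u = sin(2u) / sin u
RHS = 2 sin u cos u / sin u = 2 cos u = LHS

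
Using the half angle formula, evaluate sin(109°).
sin(109°) = √((1 - cos 218°)/2) = 0.9455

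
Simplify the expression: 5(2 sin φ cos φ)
5(2 sin φ cos φ) = 5(sin(2φ)) (using Double angle)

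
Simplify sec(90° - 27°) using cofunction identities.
sec(90° - 27°) = csc(27°)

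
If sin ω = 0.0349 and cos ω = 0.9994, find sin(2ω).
sin(2ω) = 2 sin ω cos ω = 0.06976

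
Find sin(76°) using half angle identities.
sin(76°) = √((1 - cos 152°)/2) = 0.9703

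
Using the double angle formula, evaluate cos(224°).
cos(224°) = cos²112° - sin²112° = -0.7193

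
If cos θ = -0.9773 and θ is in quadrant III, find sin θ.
sin θ = -0.2119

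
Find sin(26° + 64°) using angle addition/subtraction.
sin(26° + 64°) = sin 26° cos 64° + cos 26° sin 64° = 1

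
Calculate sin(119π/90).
sin(119π/90) = -0.848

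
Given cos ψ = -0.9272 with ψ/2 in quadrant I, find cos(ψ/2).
cos(ψ/2) = ±√((1 + cos ψ)/2); positive since ψ/2 ∈ QI, so cos(ψ/2) = 0.1908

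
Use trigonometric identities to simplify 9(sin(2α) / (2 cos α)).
9(sin(2α) / (2 cos α)) = 9(sin α) (using Double angle)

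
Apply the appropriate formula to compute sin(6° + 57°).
sin(6° + 57°) = sin 6° cos 57° + cos 6° sin 57° = 0.891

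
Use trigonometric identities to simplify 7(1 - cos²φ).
7(1 - cos²φ) = 7(sin²φ) (using Pythagorean identity)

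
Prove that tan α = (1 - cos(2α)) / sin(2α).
RHS = 2sin²α / (2 sin α cos α) = sin α/cos α = tan α = LHS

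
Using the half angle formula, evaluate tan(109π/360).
tan(109π/360) = sin 109π/180 / (1 + cos 109π/180) = 1.402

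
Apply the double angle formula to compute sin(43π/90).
sin(43π/90) = 2 sin 43π/180 cos 43π/180 = 0.9976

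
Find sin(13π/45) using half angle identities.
sin(13π/45) = √((1 - cos 26π/45)/2) = 0.788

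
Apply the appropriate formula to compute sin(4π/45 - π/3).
sin(4π/45 - π/3) = sin 4π/45 cos π/3 - cos 4π/45 sin π/3 = -0.6947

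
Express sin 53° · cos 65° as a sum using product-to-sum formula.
sin 53° cos 65° = (1/2)[sin(53°+65°) + sin(53°-65°)]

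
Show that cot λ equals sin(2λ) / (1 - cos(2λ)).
RHS = 2 sin λ cos λ / (2sin²λ) = cos λ/sin λ = cot λ = LHS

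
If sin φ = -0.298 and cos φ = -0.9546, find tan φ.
tan φ = sin φ / cos φ = 0.3122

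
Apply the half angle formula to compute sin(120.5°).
sin(120.5°) = √((1 - cos 241°)/2) = 0.8616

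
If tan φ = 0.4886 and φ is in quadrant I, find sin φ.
sin φ = 0.439 (using tan²φ + 1 = sec²φ)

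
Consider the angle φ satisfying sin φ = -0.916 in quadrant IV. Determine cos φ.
cos φ = √(1 - sin²φ) = 0.4012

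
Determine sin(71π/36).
sin(71π/36) = -0.08716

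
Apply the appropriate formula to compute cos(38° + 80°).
cos(38° + 80°) = cos 38° cos 80° - sin 38° sin 80° = -0.4695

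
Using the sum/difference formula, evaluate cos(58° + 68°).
cos(58° + 68°) = cos 58° cos 68° - sin 58° sin 68° = -0.5878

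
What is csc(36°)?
csc(36°) = 1.701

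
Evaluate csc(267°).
csc(267°) = -1.001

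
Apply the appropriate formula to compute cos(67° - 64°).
cos(67° - 64°) = cos 67° cos 64° + sin 67° sin 64° = 0.9986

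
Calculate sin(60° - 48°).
sin(60° - 48°) = sin 60° cos 48° - cos 60° sin 48° = 0.2079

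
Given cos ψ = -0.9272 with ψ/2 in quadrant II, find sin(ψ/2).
sin(ψ/2) = ±√((1 - cos ψ)/2); positive since ψ/2 ∈ QII, so sin(ψ/2) = 0.9816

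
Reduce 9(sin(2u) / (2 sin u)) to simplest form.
9(sin(2u) / (2 sin u)) = 9(cos u) (using Double angle)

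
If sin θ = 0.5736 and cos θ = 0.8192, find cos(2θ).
cos(2θ) = cos²θ - sin²θ = 0.3421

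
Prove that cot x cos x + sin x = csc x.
LHS = cos²x/sin x + sin x = (cos²x + sin²x)/sin x = 1/sin x = csc x = RHS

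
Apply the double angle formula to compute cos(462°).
cos(462°) = 2cos²231° - 1 = -0.2079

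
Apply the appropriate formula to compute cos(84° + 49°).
cos(84° + 49°) = cos 84° cos 49° - sin 84° sin 49° = -0.682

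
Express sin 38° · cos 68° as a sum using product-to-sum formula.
sin 38° cos 68° = (1/2)[sin(38°+68°) + sin(38°-68°)]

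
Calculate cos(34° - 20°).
cos(34° - 20°) = cos 34° cos 20° + sin 34° sin 20° = 0.9703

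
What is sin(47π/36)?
sin(47π/36) = -0.8192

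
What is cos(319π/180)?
cos(319π/180) = 0.7547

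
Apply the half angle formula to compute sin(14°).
sin(14°) = √((1 - cos 28°)/2) = 0.2419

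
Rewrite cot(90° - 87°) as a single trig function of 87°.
cot(90° - 87°) = tan(87°)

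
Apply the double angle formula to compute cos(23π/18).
cos(23π/18) = cos²23π/36 - sin²23π/36 = -0.6428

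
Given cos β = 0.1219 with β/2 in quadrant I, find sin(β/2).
sin(β/2) = ±√((1 - cos β)/2); positive since β/2 ∈ QI, so sin(β/2) = 0.6626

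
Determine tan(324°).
tan(324°) = -0.7265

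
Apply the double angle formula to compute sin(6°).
sin(6°) = 2 sin 3° cos 3° = 0.1045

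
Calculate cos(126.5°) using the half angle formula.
cos(126.5°) = -√((1 + cos 253°)/2) = -0.5948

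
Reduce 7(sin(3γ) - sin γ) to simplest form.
7(sin(3γ) - sin γ) = 7(2 cos(2γ) sin γ) (using Sum-to-product)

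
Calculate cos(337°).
cos(337°) = 0.9205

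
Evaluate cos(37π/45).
cos(37π/45) = -0.848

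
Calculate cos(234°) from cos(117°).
cos(234°) = cos²117° - sin²117° = -0.5878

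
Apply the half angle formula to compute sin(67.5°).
sin(67.5°) = √((1 - cos 135°)/2) = √(2+√2)/2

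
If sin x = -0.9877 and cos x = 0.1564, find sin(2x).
sin(2x) = 2 sin x cos x = -0.309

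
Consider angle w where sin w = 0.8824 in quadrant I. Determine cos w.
cos w = √(1 - sin²w) = 0.4705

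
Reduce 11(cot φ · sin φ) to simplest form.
11(cot φ · sin φ) = 11(cos φ) (using Quotient identity)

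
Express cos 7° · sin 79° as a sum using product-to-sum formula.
cos 7° sin 79° = (1/2)[sin(7°+79°) - sin(7°-79°)]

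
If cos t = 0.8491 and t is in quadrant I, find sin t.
sin t = 0.5282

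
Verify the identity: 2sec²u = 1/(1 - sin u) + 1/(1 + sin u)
RHS = [(1 + sin u) + (1 - sin u)] / [(1 - sin u)(1 + sin u)] = 2/(1 - sin²u) = 2/cos²u = 2sec²u = LHS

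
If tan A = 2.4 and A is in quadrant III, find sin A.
sin A = -0.9231 (using tan²A + 1 = sec²A)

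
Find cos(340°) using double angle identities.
cos(340°) = cos²170° - sin²170° = 0.9397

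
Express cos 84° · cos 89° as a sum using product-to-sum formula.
cos 84° cos 89° = (1/2)[cos(84°-89°) + cos(84°+89°)]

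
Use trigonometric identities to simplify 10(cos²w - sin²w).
10(cos²w - sin²w) = 10(cos(2w)) (using Double angle)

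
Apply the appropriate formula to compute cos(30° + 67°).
cos(30° + 67°) = cos 30° cos 67° - sin 30° sin 67° = -0.1219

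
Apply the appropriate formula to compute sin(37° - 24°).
sin(37° - 24°) = sin 37° cos 24° - cos 37° sin 24° = 0.225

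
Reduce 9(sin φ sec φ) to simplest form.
9(sin φ sec φ) = 9(tan φ) (using Reciprocal + quotient)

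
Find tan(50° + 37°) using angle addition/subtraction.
tan(50° + 37°) = (tan 50° + tan 37°)/(1 - tan 50° tan 37°) = 19.08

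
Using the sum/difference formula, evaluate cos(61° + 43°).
cos(61° + 43°) = cos 61° cos 43° - sin 61° sin 43° = -0.2419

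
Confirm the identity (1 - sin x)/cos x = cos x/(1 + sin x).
LHS = (1 - sin x)(1 + sin x) / (cos x(1 + sin x)) = (1 - sin²x) / (cos x(1 + sin x)) = cos²x / (cos x(1 + sin x)) = cos x/(1 + sin x) = RHS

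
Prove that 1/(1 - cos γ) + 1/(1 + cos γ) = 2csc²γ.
LHS = [(1 + cos γ) + (1 - cos γ)] / [(1 - cos γ)(1 + cos γ)] = 2/(1 - cos²γ) = 2/sin²γ = 2csc²γ = RHS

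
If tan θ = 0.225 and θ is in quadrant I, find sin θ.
sin θ = 0.2195 (using tan²θ + 1 = sec²θ)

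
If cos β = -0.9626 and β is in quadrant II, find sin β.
sin β = 0.2709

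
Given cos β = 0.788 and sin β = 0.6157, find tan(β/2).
tan(β/2) = sin β / (1 + cos β) = 0.3444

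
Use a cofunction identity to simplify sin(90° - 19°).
sin(90° - 19°) = cos(19°)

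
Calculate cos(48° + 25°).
cos(48° + 25°) = cos 48° cos 25° - sin 48° sin 25° = 0.2924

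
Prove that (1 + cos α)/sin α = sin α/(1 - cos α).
RHS = sin α(1 + cos α) / ((1 - cos α)(1 + cos α)) = sin α(1 + cos α) / (1 - cos²α) = sin α(1 + cos α) / sin²α = (1 + cos α)/sin α = LHS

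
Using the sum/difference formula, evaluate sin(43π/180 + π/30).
sin(43π/180 + π/30) = sin 43π/180 cos π/30 + cos 43π/180 sin π/30 = 0.7547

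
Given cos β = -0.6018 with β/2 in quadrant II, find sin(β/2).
sin(β/2) = ±√((1 - cos β)/2); positive since β/2 ∈ QII, so sin(β/2) = 0.8949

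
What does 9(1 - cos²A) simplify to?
9(1 - cos²A) = 9(sin²A) (using Pythagorean identity)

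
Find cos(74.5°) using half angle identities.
cos(74.5°) = √((1 + cos 149°)/2) = 0.2672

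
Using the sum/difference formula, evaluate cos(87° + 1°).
cos(87° + 1°) = cos 87° cos 1° - sin 87° sin 1° = 0.0349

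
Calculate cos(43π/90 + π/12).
cos(43π/90 + π/12) = cos 43π/90 cos π/12 - sin 43π/90 sin π/12 = -0.1908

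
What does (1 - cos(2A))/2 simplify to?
(1 - cos(2A))/2 = sin²A (using Power reduction)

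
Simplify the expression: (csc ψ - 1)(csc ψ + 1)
(csc ψ - 1)(csc ψ + 1) = cot²ψ (using Diff. of squares)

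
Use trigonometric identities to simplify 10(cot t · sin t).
10(cot t · sin t) = 10(cos t) (using Quotient identity)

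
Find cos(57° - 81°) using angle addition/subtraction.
cos(57° - 81°) = cos 57° cos 81° + sin 57° sin 81° = 0.9135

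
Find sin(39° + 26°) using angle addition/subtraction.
sin(39° + 26°) = sin 39° cos 26° + cos 39° sin 26° = 0.9063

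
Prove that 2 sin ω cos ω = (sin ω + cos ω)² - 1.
RHS = sin²ω + 2 sin ω cos ω + cos²ω - 1 = (sin²ω + cos²ω) + 2 sin ω cos ω - 1 = 1 + 2 sin ω cos ω - 1 = 2 sin ω cos ω = LHS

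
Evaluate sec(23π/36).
sec(23π/36) = -2.366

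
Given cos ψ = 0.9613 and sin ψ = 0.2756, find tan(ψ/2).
tan(ψ/2) = sin ψ / (1 + cos ψ) = 0.1405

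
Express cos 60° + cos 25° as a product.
cos 60° + cos 25° = 2 cos(42.5°) cos(17.5°)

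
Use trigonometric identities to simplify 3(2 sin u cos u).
3(2 sin u cos u) = 3(sin(2u)) (using Double angle)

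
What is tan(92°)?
tan(92°) = -28.64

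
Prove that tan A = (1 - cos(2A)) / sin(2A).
RHS = 2sin²A / (2 sin A cos A) = sin A/cos A = tan A = LHS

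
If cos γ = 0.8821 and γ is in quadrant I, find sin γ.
sin γ = 0.4711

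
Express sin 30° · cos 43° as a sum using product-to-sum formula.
sin 30° cos 43° = (1/2)[sin(30°+43°) + sin(30°-43°)]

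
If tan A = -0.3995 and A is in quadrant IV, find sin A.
sin A = -0.371 (using tan²A + 1 = sec²A)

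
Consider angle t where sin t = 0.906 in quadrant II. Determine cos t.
cos t = ±√(1 - sin²t) = -0.4233 (negative in QII)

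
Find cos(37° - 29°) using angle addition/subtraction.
cos(37° - 29°) = cos 37° cos 29° + sin 37° sin 29° = 0.9903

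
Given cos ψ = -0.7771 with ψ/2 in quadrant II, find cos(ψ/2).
cos(ψ/2) = ±√((1 + cos ψ)/2); negative since ψ/2 ∈ QII, so cos(ψ/2) = -0.3338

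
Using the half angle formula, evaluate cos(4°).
cos(4°) = √((1 + cos 8°)/2) = 0.9976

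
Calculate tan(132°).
tan(132°) = -1.111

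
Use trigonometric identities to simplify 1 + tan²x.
1 + tan²x = sec²x (using Pythagorean identity)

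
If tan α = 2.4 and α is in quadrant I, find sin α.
sin α = 0.9231 (using tan²α + 1 = sec²α)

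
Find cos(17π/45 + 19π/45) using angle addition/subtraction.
cos(17π/45 + 19π/45) = cos 17π/45 cos 19π/45 - sin 17π/45 sin 19π/45 = -0.809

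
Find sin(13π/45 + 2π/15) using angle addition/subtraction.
sin(13π/45 + 2π/15) = sin 13π/45 cos 2π/15 + cos 13π/45 sin 2π/15 = 0.9703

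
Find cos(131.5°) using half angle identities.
cos(131.5°) = -√((1 + cos 263°)/2) = -0.6626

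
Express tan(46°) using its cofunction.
tan(46°) = cot(90° - 46°) = cot(44°)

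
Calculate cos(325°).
cos(325°) = 0.8192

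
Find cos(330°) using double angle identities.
cos(330°) = cos²165° - sin²165° = √3/2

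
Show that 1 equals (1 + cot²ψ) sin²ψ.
RHS = csc²ψ · sin²ψ = (1/sin²ψ) · sin²ψ = 1 = LHS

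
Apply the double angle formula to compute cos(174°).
cos(174°) = cos²87° - sin²87° = -0.9945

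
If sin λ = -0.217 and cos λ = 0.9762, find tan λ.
tan λ = sin λ / cos λ = -0.2223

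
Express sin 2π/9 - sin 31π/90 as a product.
sin 2π/9 - sin 31π/90 = 2 cos(17π/60) sin(-11π/180)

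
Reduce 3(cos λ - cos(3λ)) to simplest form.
3(cos λ - cos(3λ)) = 3(2 sin(2λ) sin λ) (using Sum-to-product)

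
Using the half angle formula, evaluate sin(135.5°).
sin(135.5°) = √((1 - cos 271°)/2) = 0.7009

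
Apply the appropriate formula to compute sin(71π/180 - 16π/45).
sin(71π/180 - 16π/45) = sin 71π/180 cos 16π/45 - cos 71π/180 sin 16π/45 = 0.1219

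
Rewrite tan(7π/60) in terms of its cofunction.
tan(7π/60) = cot(π/2 - 7π/60) = cot(23π/60)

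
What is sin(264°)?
sin(264°) = -0.9945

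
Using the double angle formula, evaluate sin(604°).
sin(604°) = 2 sin 302° cos 302° = -0.8988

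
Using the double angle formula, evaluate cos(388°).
cos(388°) = 1 - 2sin²194° = 0.8829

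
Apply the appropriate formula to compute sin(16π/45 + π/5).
sin(16π/45 + π/5) = sin 16π/45 cos π/5 + cos 16π/45 sin π/5 = 0.9848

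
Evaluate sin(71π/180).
sin(71π/180) = 0.9455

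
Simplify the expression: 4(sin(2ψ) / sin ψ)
4(sin(2ψ) / sin ψ) = 4(2 cos ψ) (using Double angle)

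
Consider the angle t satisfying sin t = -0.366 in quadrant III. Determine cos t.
cos t = ±√(1 - sin²t) = -0.9306 (negative in QIII)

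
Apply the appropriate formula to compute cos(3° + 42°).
cos(3° + 42°) = cos 3° cos 42° - sin 3° sin 42° = √2/2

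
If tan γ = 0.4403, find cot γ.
cot γ = 1/tan γ = 2.271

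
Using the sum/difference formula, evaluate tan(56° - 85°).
tan(56° - 85°) = (tan 56° - tan 85°)/(1 + tan 56° tan 85°) = -0.5543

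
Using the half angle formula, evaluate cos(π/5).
cos(π/5) = √((1 + cos 2π/5)/2) = 0.809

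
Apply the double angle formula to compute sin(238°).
sin(238°) = 2 sin 119° cos 119° = -0.848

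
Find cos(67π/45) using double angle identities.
cos(67π/45) = cos²67π/90 - sin²67π/90 = -0.0349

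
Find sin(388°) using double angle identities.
sin(388°) = 2 sin 194° cos 194° = 0.4695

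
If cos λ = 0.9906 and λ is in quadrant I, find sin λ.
sin λ = 0.1368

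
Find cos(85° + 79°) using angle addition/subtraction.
cos(85° + 79°) = cos 85° cos 79° - sin 85° sin 79° = -0.9613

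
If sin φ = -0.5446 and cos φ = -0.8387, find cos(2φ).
cos(2φ) = cos²φ - sin²φ = 0.4068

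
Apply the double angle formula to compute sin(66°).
sin(66°) = 2 sin 33° cos 33° = 0.9135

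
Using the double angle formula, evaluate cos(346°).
cos(346°) = cos²173° - sin²173° = 0.9703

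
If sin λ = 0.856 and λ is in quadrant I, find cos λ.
cos λ = 0.517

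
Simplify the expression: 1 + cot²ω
1 + cot²ω = csc²ω (using Pythagorean identity)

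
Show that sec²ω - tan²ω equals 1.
LHS = 1/cos²ω - sin²ω/cos²ω = (1 - sin²ω)/cos²ω = cos²ω/cos²ω = 1 = RHS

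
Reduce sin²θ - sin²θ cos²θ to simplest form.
sin²θ - sin²θ cos²θ = sin⁴θ (using Factoring)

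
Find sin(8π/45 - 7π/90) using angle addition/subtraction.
sin(8π/45 - 7π/90) = sin 8π/45 cos 7π/90 - cos 8π/45 sin 7π/90 = 0.309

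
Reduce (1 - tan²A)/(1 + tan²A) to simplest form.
(1 - tan²A)/(1 + tan²A) = cos(2A) (using Double angle)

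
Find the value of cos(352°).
cos(352°) = 0.9903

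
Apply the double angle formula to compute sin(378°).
sin(378°) = 2 sin 189° cos 189° = 0.309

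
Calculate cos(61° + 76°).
cos(61° + 76°) = cos 61° cos 76° - sin 61° sin 76° = -0.7314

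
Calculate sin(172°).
sin(172°) = 0.1392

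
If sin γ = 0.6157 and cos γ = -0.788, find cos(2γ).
cos(2γ) = cos²γ - sin²γ = 0.2419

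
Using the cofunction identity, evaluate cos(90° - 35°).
cos(90° - 35°) = sin(35°) = 0.5736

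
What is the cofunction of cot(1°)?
cot(1°) = tan(90° - 1°) = tan(89°)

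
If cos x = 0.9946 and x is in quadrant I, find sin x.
sin x = 0.1038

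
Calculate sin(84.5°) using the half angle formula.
sin(84.5°) = √((1 - cos 169°)/2) = 0.9954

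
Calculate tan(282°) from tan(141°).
tan(282°) = 2 tan 141° / (1 - tan²141°) = -4.705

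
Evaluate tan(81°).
tan(81°) = 6.314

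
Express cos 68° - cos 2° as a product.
cos 68° - cos 2° = -2 sin(35°) sin(33°)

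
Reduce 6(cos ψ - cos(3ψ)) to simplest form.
6(cos ψ - cos(3ψ)) = 6(2 sin(2ψ) sin ψ) (using Sum-to-product)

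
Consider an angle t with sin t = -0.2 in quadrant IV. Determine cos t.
cos t = √(1 - sin²t) = 0.9798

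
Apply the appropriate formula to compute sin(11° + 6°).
sin(11° + 6°) = sin 11° cos 6° + cos 11° sin 6° = 0.2924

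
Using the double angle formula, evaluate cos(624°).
cos(624°) = 1 - 2sin²312° = -0.1045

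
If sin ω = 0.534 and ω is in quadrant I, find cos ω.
cos ω = 0.8455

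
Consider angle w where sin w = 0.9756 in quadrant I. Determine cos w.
cos w = √(1 - sin²w) = 0.2196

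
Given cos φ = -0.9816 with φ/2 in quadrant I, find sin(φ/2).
sin(φ/2) = ±√((1 - cos φ)/2); positive since φ/2 ∈ QI, so sin(φ/2) = 0.9954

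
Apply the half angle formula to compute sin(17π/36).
sin(17π/36) = √((1 - cos 17π/18)/2) = 0.9962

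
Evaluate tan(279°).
tan(279°) = -6.314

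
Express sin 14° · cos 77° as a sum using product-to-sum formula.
sin 14° cos 77° = (1/2)[sin(14°+77°) + sin(14°-77°)]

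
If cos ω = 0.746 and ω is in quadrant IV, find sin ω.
sin ω = -0.6659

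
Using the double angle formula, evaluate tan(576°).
tan(576°) = 2 tan 288° / (1 - tan²288°) = 0.7265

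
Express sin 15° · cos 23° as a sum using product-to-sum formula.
sin 15° cos 23° = (1/2)[sin(15°+23°) + sin(15°-23°)]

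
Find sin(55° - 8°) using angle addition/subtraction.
sin(55° - 8°) = sin 55° cos 8° - cos 55° sin 8° = 0.7314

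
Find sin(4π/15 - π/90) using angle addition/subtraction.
sin(4π/15 - π/90) = sin 4π/15 cos π/90 - cos 4π/15 sin π/90 = 0.7193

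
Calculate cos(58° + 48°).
cos(58° + 48°) = cos 58° cos 48° - sin 58° sin 48° = -0.2756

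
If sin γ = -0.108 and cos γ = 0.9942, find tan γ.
tan γ = sin γ / cos γ = -0.1086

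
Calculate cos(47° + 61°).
cos(47° + 61°) = cos 47° cos 61° - sin 47° sin 61° = -0.309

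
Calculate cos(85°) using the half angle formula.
cos(85°) = √((1 + cos 170°)/2) = 0.08716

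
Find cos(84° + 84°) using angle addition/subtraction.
cos(84° + 84°) = cos 84° cos 84° - sin 84° sin 84° = -0.9781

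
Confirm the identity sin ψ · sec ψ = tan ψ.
LHS = sin ψ · (1/cos ψ) = sin ψ/cos ψ = tan ψ = RHS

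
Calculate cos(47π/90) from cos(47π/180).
cos(47π/90) = cos²47π/180 - sin²47π/180 = -0.06976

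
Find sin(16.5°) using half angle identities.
sin(16.5°) = √((1 - cos 33°)/2) = 0.284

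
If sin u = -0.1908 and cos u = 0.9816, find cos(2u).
cos(2u) = cos²u - sin²u = 0.9271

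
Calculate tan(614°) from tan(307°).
tan(614°) = 2 tan 307° / (1 - tan²307°) = 3.487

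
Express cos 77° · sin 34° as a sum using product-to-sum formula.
cos 77° sin 34° = (1/2)[sin(77°+34°) - sin(77°-34°)]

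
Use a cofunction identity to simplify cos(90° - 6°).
cos(90° - 6°) = sin(6°)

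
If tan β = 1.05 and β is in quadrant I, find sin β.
sin β = 0.7241 (using tan²β + 1 = sec²β)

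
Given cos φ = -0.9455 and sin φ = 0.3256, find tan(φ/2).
tan(φ/2) = sin φ / (1 + cos φ) = 5.974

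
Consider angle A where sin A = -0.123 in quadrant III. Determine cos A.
cos A = ±√(1 - sin²A) = -0.9924 (negative in QIII)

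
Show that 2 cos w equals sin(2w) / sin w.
RHS = 2 sin w cos w / sin w = 2 cos w = LHS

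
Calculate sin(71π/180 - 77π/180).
sin(71π/180 - 77π/180) = sin 71π/180 cos 77π/180 - cos 71π/180 sin 77π/180 = -0.1045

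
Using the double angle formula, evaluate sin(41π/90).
sin(41π/90) = 2 sin 41π/180 cos 41π/180 = 0.9903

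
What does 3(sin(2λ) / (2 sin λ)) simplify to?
3(sin(2λ) / (2 sin λ)) = 3(cos λ) (using Double angle)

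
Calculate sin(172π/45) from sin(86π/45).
sin(172π/45) = 2 sin 86π/45 cos 86π/45 = -0.5299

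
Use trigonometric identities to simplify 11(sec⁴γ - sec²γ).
11(sec⁴γ - sec²γ) = 11(tan⁴γ + tan²γ) (using Pythagorean)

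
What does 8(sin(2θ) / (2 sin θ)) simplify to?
8(sin(2θ) / (2 sin θ)) = 8(cos θ) (using Double angle)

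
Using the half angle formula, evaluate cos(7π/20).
cos(7π/20) = √((1 + cos 7π/10)/2) = 0.454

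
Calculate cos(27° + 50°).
cos(27° + 50°) = cos 27° cos 50° - sin 27° sin 50° = 0.225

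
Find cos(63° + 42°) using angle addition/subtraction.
cos(63° + 42°) = cos 63° cos 42° - sin 63° sin 42° = -(√6-√2)/4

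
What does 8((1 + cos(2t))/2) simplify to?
8((1 + cos(2t))/2) = 8(cos²t) (using Power reduction)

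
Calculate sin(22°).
sin(22°) = 0.3746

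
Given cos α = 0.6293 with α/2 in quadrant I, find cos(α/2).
cos(α/2) = ±√((1 + cos α)/2); positive since α/2 ∈ QI, so cos(α/2) = 0.9026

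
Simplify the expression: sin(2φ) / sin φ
sin(2φ) / sin φ = 2 cos φ (using Double angle)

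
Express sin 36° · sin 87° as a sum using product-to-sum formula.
sin 36° sin 87° = (1/2)[cos(36°-87°) - cos(36°+87°)]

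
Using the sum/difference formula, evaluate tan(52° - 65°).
tan(52° - 65°) = (tan 52° - tan 65°)/(1 + tan 52° tan 65°) = -0.2309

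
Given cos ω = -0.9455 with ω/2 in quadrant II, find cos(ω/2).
cos(ω/2) = ±√((1 + cos ω)/2); negative since ω/2 ∈ QII, so cos(ω/2) = -0.1651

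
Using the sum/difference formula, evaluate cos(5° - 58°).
cos(5° - 58°) = cos 5° cos 58° + sin 5° sin 58° = 0.6018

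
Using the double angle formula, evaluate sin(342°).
sin(342°) = 2 sin 171° cos 171° = -0.309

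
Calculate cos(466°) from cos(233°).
cos(466°) = cos²233° - sin²233° = -0.2756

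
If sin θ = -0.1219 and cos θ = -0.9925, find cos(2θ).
cos(2θ) = cos²θ - sin²θ = 0.9702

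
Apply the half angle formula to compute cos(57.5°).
cos(57.5°) = √((1 + cos 115°)/2) = 0.5373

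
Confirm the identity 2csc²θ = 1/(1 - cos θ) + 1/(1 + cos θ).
RHS = [(1 + cos θ) + (1 - cos θ)] / [(1 - cos θ)(1 + cos θ)] = 2/(1 - cos²θ) = 2/sin²θ = 2csc²θ = LHS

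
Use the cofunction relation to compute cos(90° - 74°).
cos(90° - 74°) = sin(74°) = 0.9613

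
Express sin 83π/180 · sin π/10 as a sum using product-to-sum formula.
sin 83π/180 sin π/10 = (1/2)[cos(83π/180-π/10) - cos(83π/180+π/10)]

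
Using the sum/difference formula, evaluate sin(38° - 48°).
sin(38° - 48°) = sin 38° cos 48° - cos 38° sin 48° = -0.1736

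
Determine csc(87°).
csc(87°) = 1.001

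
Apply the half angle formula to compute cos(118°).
cos(118°) = -√((1 + cos 236°)/2) = -0.4695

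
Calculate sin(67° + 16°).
sin(67° + 16°) = sin 67° cos 16° + cos 67° sin 16° = 0.9925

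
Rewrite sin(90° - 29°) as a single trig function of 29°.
sin(90° - 29°) = cos(29°)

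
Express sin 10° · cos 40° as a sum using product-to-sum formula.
sin 10° cos 40° = (1/2)[sin(10°+40°) + sin(10°-40°)]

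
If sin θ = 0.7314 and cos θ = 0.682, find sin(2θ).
sin(2θ) = 2 sin θ cos θ = 0.9976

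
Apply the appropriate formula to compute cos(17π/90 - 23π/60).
cos(17π/90 - 23π/60) = cos 17π/90 cos 23π/60 + sin 17π/90 sin 23π/60 = 0.8192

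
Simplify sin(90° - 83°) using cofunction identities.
sin(90° - 83°) = cos(83°)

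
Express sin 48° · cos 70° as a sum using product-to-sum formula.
sin 48° cos 70° = (1/2)[sin(48°+70°) + sin(48°-70°)]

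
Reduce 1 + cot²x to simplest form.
1 + cot²x = csc²x (using Pythagorean identity)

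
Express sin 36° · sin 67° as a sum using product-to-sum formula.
sin 36° sin 67° = (1/2)[cos(36°-67°) - cos(36°+67°)]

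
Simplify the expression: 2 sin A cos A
2 sin A cos A = sin(2A) (using Double angle)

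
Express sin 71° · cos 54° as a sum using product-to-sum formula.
sin 71° cos 54° = (1/2)[sin(71°+54°) + sin(71°-54°)]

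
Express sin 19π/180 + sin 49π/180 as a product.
sin 19π/180 + sin 49π/180 = 2 sin(17π/90) cos(-π/12)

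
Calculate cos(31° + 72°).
cos(31° + 72°) = cos 31° cos 72° - sin 31° sin 72° = -0.225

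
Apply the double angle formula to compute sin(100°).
sin(100°) = 2 sin 50° cos 50° = 0.9848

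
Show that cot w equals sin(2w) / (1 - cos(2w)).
RHS = 2 sin w cos w / (2sin²w) = cos w/sin w = cot w = LHS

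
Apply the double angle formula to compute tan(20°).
tan(20°) = 2 tan 10° / (1 - tan²10°) = 0.364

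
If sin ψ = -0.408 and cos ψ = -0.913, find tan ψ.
tan ψ = sin ψ / cos ψ = 0.4469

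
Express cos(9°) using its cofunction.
cos(9°) = sin(90° - 9°) = sin(81°)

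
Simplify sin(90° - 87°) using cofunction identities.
sin(90° - 87°) = cos(87°)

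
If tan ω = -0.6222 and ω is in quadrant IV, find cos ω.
cos ω = 0.8491 (using tan²ω + 1 = sec²ω)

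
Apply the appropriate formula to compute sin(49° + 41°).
sin(49° + 41°) = sin 49° cos 41° + cos 49° sin 41° = 1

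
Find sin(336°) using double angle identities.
sin(336°) = 2 sin 168° cos 168° = -0.4067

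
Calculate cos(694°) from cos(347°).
cos(694°) = cos²347° - sin²347° = 0.8988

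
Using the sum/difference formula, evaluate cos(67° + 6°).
cos(67° + 6°) = cos 67° cos 6° - sin 67° sin 6° = 0.2924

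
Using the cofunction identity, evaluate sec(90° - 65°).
sec(90° - 65°) = csc(65°) = 1.103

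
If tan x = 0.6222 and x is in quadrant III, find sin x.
sin x = -0.5283 (using tan²x + 1 = sec²x)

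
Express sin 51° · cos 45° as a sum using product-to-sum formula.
sin 51° cos 45° = (1/2)[sin(51°+45°) + sin(51°-45°)]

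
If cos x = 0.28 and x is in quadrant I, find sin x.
sin x = 0.96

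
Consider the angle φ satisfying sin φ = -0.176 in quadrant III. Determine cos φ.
cos φ = ±√(1 - sin²φ) = -0.9844 (negative in QIII)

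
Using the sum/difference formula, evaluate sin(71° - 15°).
sin(71° - 15°) = sin 71° cos 15° - cos 71° sin 15° = 0.829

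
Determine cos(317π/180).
cos(317π/180) = 0.7314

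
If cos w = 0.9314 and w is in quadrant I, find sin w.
sin w = 0.364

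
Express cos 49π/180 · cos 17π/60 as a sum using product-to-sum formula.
cos 49π/180 cos 17π/60 = (1/2)[cos(49π/180-17π/60) + cos(49π/180+17π/60)]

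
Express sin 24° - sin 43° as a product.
sin 24° - sin 43° = 2 cos(33.5°) sin(-9.5°)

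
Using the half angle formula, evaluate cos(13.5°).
cos(13.5°) = √((1 + cos 27°)/2) = 0.9724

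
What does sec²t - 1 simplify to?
sec²t - 1 = tan²t (using Pythagorean identity)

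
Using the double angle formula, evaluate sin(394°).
sin(394°) = 2 sin 197° cos 197° = 0.5592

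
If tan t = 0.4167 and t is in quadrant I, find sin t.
sin t = 0.3846 (using tan²t + 1 = sec²t)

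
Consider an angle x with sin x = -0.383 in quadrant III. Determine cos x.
cos x = ±√(1 - sin²x) = -0.9237 (negative in QIII)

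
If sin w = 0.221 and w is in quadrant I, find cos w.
cos w = 0.9753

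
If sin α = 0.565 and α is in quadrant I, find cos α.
cos α = 0.8251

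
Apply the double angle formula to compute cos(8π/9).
cos(8π/9) = 1 - 2sin²4π/9 = -0.9397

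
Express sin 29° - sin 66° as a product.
sin 29° - sin 66° = 2 cos(47.5°) sin(-18.5°)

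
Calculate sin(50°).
sin(50°) = 0.766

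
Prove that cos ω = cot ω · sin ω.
RHS = (cos ω/sin ω) · sin ω = cos ω = LHS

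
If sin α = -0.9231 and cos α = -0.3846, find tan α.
tan α = sin α / cos α = 2.4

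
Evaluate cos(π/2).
cos(π/2) = 0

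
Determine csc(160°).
csc(160°) = 2.924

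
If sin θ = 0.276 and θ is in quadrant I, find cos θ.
cos θ = 0.9612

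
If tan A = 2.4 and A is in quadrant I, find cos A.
cos A = 0.3846 (using tan²A + 1 = sec²A)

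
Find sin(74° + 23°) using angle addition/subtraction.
sin(74° + 23°) = sin 74° cos 23° + cos 74° sin 23° = 0.9925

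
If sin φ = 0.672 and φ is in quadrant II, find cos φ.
cos φ = -0.7406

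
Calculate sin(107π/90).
sin(107π/90) = -0.5592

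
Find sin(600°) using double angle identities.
sin(600°) = 2 sin 300° cos 300° = -√3/2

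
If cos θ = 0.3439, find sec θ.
sec θ = 1/cos θ = 2.908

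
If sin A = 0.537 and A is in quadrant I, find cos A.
cos A = 0.8436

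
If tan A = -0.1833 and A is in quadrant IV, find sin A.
sin A = -0.1803 (using tan²A + 1 = sec²A)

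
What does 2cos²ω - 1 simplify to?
2cos²ω - 1 = cos(2ω) (using Double angle)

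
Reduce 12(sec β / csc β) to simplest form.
12(sec β / csc β) = 12(tan β) (using Reciprocal identities)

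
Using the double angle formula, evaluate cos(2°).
cos(2°) = 1 - 2sin²1° = 0.9994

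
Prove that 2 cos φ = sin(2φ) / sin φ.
RHS = 2 sin φ cos φ / sin φ = 2 cos φ = LHS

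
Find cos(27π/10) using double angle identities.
cos(27π/10) = 1 - 2sin²27π/20 = -0.5878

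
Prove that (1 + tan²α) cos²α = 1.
LHS = sec²α · cos²α = (1/cos²α) · cos²α = 1 = RHS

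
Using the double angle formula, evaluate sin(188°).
sin(188°) = 2 sin 94° cos 94° = -0.1392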